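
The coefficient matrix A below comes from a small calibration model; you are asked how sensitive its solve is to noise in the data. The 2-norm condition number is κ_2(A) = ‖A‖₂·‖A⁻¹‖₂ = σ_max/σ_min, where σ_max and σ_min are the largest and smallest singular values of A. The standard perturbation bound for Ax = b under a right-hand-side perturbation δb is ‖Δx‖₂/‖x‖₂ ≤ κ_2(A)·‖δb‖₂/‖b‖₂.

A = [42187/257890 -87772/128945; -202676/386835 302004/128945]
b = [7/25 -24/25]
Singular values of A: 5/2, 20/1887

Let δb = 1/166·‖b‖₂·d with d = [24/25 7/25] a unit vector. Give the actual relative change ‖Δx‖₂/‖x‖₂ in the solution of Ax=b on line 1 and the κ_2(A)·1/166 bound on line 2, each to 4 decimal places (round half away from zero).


1.4209
1.4209

σ_max = 5/2, σ_min = 20/1887
κ = σ_max/σ_min = (5/2)/(20/1887) = 235.8750
κ_2(A)·‖δb‖/‖b‖ = 1.4209
solve Ax = b  →  x = [0.0878 -0.3902]
2-norm of b is 1.0000; of x, 0.4000
δb = ε·‖b‖·d = [0.0058 0.0017]; solving A·Δx = δb gives ‖Δx‖ = 0.5684
realised ‖Δx‖/‖x‖ = 1.4209
realised/bound = 1 exactly: the bound is attained for this b and d


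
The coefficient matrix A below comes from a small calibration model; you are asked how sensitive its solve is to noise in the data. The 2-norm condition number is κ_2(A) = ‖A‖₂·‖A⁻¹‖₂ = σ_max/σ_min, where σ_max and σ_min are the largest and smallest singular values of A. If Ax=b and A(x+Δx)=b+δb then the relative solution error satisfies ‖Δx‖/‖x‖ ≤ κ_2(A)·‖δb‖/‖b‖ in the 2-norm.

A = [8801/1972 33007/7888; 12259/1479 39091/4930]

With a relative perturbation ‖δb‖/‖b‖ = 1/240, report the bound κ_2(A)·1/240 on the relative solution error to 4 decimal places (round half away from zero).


1.0000

AᵀA = [10732345/121104 68139617/807360; 68139617/807360 432648281/5382400]; tr = 9734569/57600, det = 28561/57600
solving λ² − 9734569/57600·λ + 28561/57600 = 0 gives λ = 169, 169/57600
σ_max=√169=13, σ_min=√(169/57600)=(13/240) → κ = 240.0000
perturbation bound = 240.0000·1/240 = 1.0000


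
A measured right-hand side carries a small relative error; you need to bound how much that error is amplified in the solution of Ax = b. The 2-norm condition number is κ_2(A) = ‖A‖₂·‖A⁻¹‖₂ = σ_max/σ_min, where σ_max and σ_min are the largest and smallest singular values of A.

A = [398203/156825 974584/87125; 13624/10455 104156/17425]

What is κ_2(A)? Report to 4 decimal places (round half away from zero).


form AᵀA = [693178681/85100625 1711103368/47278125; 1711103368/47278125 4225002704/26265625] with trace 213893329/1265625 and determinant 456976/1265625
char-poly roots: 169 and 2704/1265625
κ = σ_max/σ_min = 13/(52/1125) = 281.2500

281.2500


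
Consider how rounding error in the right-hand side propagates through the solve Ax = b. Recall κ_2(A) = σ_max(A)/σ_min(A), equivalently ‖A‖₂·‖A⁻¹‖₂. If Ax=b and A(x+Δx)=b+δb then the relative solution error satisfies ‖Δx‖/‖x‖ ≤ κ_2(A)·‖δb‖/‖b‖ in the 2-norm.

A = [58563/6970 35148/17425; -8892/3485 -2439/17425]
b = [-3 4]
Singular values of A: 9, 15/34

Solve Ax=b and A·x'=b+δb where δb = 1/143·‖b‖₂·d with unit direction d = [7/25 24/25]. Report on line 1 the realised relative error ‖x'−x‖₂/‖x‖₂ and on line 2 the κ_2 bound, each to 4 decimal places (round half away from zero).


0.0116
0.1427

from the listed singular values, σ₁ = 9, σ_n = 15/34
condition number: 9 ÷ (15/34) = 20.4000
bound on ‖Δx‖/‖x‖: κ·ε = 20.4000·1/143 = 0.1427
solve Ax = b  →  x = [-1.9263 6.5366]
2-norm of b is 5.0000; of x, 6.8145
Δx = A⁻¹·δb where δb = 1/143·5.0000·d; ‖Δx‖ = 0.0793
realised ‖Δx‖/‖x‖ = 0.0116
realised/bound (from unrounded values) ≈ 0.0815


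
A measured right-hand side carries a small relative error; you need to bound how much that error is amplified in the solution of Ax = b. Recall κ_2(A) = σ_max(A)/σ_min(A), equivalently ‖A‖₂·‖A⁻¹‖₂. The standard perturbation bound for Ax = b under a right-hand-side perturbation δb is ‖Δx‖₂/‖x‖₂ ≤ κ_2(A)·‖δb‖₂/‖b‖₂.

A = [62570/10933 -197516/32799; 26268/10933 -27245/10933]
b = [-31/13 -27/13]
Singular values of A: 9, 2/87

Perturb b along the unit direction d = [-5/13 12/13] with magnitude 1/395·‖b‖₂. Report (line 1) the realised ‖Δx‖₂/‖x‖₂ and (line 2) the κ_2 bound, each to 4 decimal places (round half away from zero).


largest singular value 9, smallest 2/87
condition number: 9 ÷ (2/87) = 391.5000
perturbation bound = 391.5000·1/395 = 0.9911
solve Ax = b  →  x = [-31.7299 -29.7586]
‖b‖₂ = 3.1623 and ‖x‖₂ = 43.5013
Δx = A⁻¹·δb where δb = 1/395·3.1623·d; ‖Δx‖ = 0.3483
relative error = 0.0080
tightness: 0.0080 against a bound of 0.9911 (unrounded ratio ≈ 0.0081)

0.0080
0.9911


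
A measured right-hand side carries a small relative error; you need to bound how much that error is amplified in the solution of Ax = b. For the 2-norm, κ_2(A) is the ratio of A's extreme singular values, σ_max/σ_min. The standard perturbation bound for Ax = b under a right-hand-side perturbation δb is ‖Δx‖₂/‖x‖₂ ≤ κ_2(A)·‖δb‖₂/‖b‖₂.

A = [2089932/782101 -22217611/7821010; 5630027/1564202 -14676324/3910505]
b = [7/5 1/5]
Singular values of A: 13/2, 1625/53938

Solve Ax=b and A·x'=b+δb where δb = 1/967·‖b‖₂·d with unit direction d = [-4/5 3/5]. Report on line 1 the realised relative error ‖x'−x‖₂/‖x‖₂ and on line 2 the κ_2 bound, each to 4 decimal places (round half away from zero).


σ_max = 13/2, σ_min = 1625/53938
κ = σ_max/σ_min = (13/2)/(1625/53938) = 215.7520
bound on ‖Δx‖/‖x‖: κ·ε = 215.7520·1/967 = 0.2231
solve Ax = b  →  x = [-23.9299 -23.0029]
‖b‖₂ = 1.4142 and ‖x‖₂ = 33.1930
with δb = [-0.0012 0.0009], A·Δx = δb → ‖Δx‖ = 0.0485
realised ‖Δx‖/‖x‖ = 0.0015
realised/bound (from unrounded values) ≈ 0.0066

0.0015
0.2231


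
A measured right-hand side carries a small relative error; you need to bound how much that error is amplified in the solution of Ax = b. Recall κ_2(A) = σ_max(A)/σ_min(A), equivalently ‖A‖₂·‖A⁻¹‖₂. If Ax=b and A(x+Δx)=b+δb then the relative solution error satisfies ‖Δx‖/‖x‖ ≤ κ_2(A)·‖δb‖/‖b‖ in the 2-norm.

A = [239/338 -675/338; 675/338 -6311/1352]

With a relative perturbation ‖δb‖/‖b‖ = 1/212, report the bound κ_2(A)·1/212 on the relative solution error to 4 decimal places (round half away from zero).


AᵀA = [1517/338 -29025/2704; -29025/2704 278809/10816]; tr = 1937/64, det = 121/256
eigenvalues of AᵀA: λ = (tr ± √(tr²−4·det))/2 = 121/4, 1/64
κ_2(A) = √(λ_max/λ_min) = √((121/4) / (1/64)) = 44.0000
worst-case relative error ≤ 44.0000 × 1/212 = 0.2075

0.2075


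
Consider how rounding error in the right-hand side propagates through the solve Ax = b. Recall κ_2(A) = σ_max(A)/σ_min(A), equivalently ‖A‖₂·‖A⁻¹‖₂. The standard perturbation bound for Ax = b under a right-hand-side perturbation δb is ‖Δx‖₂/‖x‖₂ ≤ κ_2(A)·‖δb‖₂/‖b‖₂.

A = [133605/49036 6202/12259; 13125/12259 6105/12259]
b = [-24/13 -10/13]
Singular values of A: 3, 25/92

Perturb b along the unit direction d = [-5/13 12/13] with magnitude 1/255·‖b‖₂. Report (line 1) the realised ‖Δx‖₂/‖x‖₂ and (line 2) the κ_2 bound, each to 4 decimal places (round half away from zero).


0.0433
0.0433

from the listed singular values, σ₁ = 3, σ_n = 25/92
κ_2(A) = 3 / (25/92) = 11.0400
bound on ‖Δx‖/‖x‖: κ·ε = 11.0400·1/255 = 0.0433
solve Ax = b  →  x = [-0.6504 -0.1463]
‖b‖ = 2.0000, ‖x‖ = 0.6667
Δx = A⁻¹·δb where δb = 1/255·2.0000·d; ‖Δx‖ = 0.0289
relative error = 0.0433
so the bound is sharp here: realised error equals the bound


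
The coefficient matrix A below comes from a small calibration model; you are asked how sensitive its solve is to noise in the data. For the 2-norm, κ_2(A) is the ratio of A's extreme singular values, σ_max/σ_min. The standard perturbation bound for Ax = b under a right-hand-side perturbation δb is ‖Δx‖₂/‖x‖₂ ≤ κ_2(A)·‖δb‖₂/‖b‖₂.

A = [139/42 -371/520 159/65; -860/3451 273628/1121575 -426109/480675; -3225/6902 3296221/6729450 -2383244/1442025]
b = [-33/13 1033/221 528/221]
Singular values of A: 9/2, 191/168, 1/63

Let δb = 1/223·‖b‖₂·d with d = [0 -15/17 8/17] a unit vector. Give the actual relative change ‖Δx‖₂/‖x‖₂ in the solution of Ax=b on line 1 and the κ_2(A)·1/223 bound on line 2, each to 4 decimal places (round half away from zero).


σ_max = 9/2, σ_min = 1/63
κ_2(A) = (9/2) / (1/63) = 283.5000
perturbation bound = 283.5000·1/223 = 1.2713
solve Ax = b  →  x = [1.1761 -180.7333 -55.3429]
‖b‖₂ = 5.8310 and ‖x‖₂ = 189.0205
with δb = [0.0000 -0.0231 0.0123], A·Δx = δb → ‖Δx‖ = 1.6473
dividing the unrounded norms, ‖Δx‖/‖x‖ = 0.0087
so the bound overstates the realised error by a factor of ≈ 145.8754 (computed from the unrounded values)

0.0087
1.2713


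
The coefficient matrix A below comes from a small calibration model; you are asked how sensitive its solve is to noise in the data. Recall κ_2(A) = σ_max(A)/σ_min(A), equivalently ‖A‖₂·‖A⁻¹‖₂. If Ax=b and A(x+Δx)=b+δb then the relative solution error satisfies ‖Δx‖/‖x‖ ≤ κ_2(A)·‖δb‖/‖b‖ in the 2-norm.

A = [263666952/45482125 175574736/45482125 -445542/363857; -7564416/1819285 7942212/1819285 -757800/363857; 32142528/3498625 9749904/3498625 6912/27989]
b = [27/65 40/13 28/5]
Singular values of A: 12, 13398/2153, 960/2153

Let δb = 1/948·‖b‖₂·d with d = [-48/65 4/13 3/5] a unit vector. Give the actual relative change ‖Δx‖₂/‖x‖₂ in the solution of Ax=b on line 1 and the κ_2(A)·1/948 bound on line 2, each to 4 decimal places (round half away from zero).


σ_max = 12, σ_min = 960/2153
κ = σ_max/σ_min = 12/(960/2153) = 26.9125
perturbation bound = 26.9125·1/948 = 0.0284
solve Ax = b  →  x = [-0.7707 3.8328 8.0954]
‖b‖ = 6.4031, ‖x‖ = 8.9900
re-solving with b+δb shifts x by Δx of norm 0.0151
relative error = 0.0017
tightness: 0.0017 against a bound of 0.0284 (unrounded ratio ≈ 0.0594)

0.0017
0.0284


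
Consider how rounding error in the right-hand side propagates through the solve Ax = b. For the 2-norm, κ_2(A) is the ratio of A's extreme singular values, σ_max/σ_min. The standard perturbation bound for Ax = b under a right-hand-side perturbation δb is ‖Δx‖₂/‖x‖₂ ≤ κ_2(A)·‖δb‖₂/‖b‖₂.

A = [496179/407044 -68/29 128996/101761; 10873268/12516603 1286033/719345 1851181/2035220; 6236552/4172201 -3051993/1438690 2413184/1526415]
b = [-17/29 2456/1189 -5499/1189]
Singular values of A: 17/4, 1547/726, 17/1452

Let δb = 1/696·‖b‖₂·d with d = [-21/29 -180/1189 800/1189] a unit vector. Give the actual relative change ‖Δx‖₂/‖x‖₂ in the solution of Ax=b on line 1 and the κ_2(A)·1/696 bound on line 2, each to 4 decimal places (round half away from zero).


largest singular value 17/4, smallest 17/1452
condition number: (17/4) ÷ (17/1452) = 363.0000
bound on ‖Δx‖/‖x‖: κ·ε = 363.0000·1/696 = 0.5216
solve Ax = b  →  x = [185.4192 1.0345 -176.8511]
‖b‖ = 5.0990, ‖x‖ = 256.2375
δb = ε·‖b‖·d = [-0.0053 -0.0011 0.0049]; solving A·Δx = δb gives ‖Δx‖ = 0.6257
relative error = 0.0024
so the bound overstates the realised error by a factor of ≈ 213.5723 (computed from the unrounded values)

0.0024
0.5216


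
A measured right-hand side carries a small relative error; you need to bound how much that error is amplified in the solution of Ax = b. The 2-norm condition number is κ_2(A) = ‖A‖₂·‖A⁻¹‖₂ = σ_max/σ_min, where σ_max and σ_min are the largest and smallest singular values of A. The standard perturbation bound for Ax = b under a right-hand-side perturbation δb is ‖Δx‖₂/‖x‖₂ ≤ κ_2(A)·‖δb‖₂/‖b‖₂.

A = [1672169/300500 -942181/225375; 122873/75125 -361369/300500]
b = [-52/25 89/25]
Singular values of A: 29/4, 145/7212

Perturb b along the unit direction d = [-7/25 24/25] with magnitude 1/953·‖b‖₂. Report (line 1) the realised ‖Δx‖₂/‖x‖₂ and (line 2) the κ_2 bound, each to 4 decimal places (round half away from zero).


0.0011
0.3784

from the listed singular values, σ₁ = 29/4, σ_n = 145/7212
κ_2(A) = (29/4) / (145/7212) = 360.6000
worst-case relative error ≤ 360.6000 × 1/953 = 0.3784
solve Ax = b  →  x = [119.2607 159.2441]
‖b‖ = 4.1231, ‖x‖ = 198.9518
with δb = [-0.0012 0.0042], A·Δx = δb → ‖Δx‖ = 0.2152
relative error = 0.0011
tightness: 0.0011 against a bound of 0.3784 (unrounded ratio ≈ 0.0029)


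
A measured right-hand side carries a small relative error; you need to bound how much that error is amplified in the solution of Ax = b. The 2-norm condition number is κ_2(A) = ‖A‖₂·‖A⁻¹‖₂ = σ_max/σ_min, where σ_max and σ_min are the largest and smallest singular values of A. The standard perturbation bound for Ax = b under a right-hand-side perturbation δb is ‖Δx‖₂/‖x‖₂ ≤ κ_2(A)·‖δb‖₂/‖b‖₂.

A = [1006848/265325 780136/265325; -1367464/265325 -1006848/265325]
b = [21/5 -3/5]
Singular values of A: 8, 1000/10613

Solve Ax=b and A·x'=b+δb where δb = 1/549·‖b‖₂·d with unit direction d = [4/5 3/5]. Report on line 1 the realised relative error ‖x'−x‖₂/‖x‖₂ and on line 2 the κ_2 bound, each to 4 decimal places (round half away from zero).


0.0026
0.1547

largest singular value 8, smallest 1000/10613
κ_2(A) = 8 / (1000/10613) = 84.9040
worst-case relative error ≤ 84.9040 × 1/549 = 0.1547
solve Ax = b  →  x = [-18.8034 25.6962]
‖b‖₂ = 4.2426 and ‖x‖₂ = 31.8412
re-solving with b+δb shifts x by Δx of norm 0.0820
realised ‖Δx‖/‖x‖ = 0.0026
so the bound overstates the realised error by a factor of ≈ 60.0404 (computed from the unrounded values)


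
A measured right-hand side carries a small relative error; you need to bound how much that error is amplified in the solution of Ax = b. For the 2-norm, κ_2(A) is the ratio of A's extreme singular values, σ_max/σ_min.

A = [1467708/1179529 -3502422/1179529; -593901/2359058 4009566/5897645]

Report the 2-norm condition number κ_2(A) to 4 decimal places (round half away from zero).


form AᵀA = [5335743897/3310621444 -15998397723/4138276805; -15998397723/4138276805 191999176776/20691384025] with trace 5333670441/489736900 and determinant 1185921/122434225
λ_max, λ_min = (5333670441/489736900 ± √28438747744810176081/239842231221610000)/2 = 1089/100, 4356/4897369
σ_max=√(1089/100)=(33/10), σ_min=√(4356/4897369)=(66/2213) → κ = 110.6500

110.6500


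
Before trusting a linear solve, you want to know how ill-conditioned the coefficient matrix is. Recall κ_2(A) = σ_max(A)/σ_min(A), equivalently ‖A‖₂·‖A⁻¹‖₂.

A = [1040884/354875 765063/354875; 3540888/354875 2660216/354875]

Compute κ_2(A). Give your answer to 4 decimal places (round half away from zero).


M = AᵀA = [21794123728/201498025 16345389996/201498025; 16345389996/201498025 12259312897/201498025]. tr(M)=1362137465/8059921, det(M)=1827904/8059921
eigenvalues of AᵀA: λ = (tr ± √(tr²−4·det))/2 = 169, 10816/8059921
so κ_2 = √(169 / (10816/8059921)) = 354.8750

354.8750


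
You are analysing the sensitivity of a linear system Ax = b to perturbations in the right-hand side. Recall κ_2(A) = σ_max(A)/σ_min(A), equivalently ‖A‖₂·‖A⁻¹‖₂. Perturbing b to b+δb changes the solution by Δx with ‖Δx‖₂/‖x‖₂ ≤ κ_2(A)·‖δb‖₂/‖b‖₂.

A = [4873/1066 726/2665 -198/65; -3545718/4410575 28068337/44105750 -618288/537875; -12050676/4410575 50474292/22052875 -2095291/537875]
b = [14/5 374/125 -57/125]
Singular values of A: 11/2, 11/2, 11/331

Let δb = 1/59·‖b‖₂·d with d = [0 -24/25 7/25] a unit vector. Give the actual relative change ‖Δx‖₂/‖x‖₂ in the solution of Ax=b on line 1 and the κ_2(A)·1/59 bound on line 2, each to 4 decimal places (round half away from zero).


0.0233
2.8051

largest singular value 11/2, smallest 11/331
condition number: (11/2) ÷ (11/331) = 165.5000
perturbation bound = 165.5000·1/59 = 2.8051
solve Ax = b  →  x = [-17.9062 -81.2396 -35.0559]
‖b‖₂ = 4.1231 and ‖x‖₂ = 90.2742
δb = ε·‖b‖·d = [0.0000 -0.0671 0.0196]; solving A·Δx = δb gives ‖Δx‖ = 2.1028
realised ‖Δx‖/‖x‖ = 0.0233
realised/bound (from unrounded values) ≈ 0.0083


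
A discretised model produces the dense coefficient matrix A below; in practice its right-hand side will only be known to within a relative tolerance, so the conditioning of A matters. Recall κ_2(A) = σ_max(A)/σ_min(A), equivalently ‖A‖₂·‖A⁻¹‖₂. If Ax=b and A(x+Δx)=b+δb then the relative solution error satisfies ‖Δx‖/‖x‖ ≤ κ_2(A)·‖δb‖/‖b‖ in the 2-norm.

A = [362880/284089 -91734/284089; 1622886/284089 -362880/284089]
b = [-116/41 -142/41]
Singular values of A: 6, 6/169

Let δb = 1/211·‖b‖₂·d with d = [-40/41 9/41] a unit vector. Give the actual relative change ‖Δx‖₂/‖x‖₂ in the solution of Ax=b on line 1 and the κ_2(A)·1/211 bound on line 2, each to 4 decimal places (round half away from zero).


0.0106
0.8009

σ_max = 6, σ_min = 6/169
κ_2(A) = 6 / (6/169) = 169.0000
worst-case relative error ≤ 169.0000 × 1/211 = 0.8009
solve Ax = b  →  x = [11.7154 55.1057]
2-norm of b is 4.4721; of x, 56.3373
δb = ε·‖b‖·d = [-0.0207 0.0047]; solving A·Δx = δb gives ‖Δx‖ = 0.5970
realised ‖Δx‖/‖x‖ = 0.0106
realised/bound (from unrounded values) ≈ 0.0132


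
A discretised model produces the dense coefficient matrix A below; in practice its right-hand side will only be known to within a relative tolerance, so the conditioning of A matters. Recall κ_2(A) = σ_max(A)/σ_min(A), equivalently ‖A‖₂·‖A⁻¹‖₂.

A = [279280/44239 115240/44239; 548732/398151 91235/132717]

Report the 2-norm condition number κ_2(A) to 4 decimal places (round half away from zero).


65.3625

form AᵀA = [3937471504/94303521 546720820/31434507; 546720820/31434507 76053625/10478169] with trace 27348841/558009 and determinant 313600/558009
char-poly roots: 49 and 6400/558009
σ_max=√49=7, σ_min=√(6400/558009)=(80/747) → κ = 65.3625


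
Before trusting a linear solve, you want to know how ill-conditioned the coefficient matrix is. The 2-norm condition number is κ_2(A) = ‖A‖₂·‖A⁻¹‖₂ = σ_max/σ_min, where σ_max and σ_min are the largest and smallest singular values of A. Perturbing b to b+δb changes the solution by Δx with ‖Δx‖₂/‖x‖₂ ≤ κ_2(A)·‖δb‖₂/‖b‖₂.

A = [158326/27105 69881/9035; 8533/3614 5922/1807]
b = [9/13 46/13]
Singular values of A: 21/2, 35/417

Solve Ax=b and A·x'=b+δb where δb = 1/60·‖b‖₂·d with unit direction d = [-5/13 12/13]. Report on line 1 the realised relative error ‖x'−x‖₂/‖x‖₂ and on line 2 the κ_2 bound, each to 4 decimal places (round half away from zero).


0.0200
2.0850

from the listed singular values, σ₁ = 21/2, σ_n = 35/417
κ_2(A) = (21/2) / (35/417) = 125.1000
perturbation bound = 125.1000·1/60 = 2.0850
solve Ax = b  →  x = [-28.4800 21.5981]
‖b‖ = 3.6056, ‖x‖ = 35.7434
δb = ε·‖b‖·d = [-0.0231 0.0555]; solving A·Δx = δb gives ‖Δx‖ = 0.7160
dividing the unrounded norms, ‖Δx‖/‖x‖ = 0.0200
tightness: 0.0200 against a bound of 2.0850 (unrounded ratio ≈ 0.0096)


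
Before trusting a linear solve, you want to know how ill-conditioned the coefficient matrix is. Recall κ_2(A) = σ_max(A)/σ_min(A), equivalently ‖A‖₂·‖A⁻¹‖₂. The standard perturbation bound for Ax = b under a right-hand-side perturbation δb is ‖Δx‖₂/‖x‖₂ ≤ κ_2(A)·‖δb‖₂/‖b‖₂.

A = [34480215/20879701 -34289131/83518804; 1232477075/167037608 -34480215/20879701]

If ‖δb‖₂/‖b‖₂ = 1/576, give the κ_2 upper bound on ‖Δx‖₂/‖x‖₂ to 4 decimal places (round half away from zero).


M = AᵀA = [948892560912025/16598193031744 -26686893365055/2074774128968; -26686893365055/2074774128968 12015412330681/4149548257936]. tr(M)=593072106029/9873999424, det(M)=14430015625/157983990784
char-poly roots: 961/16 and 15015625/9873999424
κ_2(A) = √(λ_max/λ_min) = √((961/16) / (15015625/9873999424)) = 198.7360
worst-case relative error ≤ 198.7360 × 1/576 = 0.3450

0.3450


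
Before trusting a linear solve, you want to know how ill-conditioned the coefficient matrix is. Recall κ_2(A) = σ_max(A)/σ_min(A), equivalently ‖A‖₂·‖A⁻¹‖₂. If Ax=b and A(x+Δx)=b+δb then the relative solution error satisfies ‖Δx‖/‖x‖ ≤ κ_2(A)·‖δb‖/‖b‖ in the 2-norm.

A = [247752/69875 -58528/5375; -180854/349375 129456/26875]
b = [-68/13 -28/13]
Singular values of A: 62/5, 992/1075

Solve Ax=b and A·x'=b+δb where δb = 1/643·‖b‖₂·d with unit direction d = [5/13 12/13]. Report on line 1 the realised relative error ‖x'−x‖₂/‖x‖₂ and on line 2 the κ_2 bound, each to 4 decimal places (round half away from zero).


0.0022
0.0209

largest singular value 62/5, smallest 992/1075
κ_2(A) = (62/5) / (992/1075) = 13.4375
bound on ‖Δx‖/‖x‖: κ·ε = 13.4375·1/643 = 0.0209
solve Ax = b  →  x = [-4.2516 -0.9040]
‖b‖ = 5.6569, ‖x‖ = 4.3467
δb = ε·‖b‖·d = [0.0034 0.0081]; solving A·Δx = δb gives ‖Δx‖ = 0.0095
realised ‖Δx‖/‖x‖ = 0.0022
tightness: 0.0022 against a bound of 0.0209 (unrounded ratio ≈ 0.1050)


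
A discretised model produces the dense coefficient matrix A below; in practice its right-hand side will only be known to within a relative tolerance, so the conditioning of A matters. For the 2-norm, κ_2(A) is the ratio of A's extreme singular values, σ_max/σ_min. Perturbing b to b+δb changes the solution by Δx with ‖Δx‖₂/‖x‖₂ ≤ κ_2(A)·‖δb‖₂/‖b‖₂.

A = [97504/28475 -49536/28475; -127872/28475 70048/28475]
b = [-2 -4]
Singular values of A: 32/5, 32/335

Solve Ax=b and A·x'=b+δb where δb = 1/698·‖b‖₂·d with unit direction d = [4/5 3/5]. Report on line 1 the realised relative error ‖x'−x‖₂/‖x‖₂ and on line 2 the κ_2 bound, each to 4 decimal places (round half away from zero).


largest singular value 32/5, smallest 32/335
κ_2(A) = (32/5) / (32/335) = 67.0000
worst-case relative error ≤ 67.0000 × 1/698 = 0.0960
solve Ax = b  →  x = [-19.4301 -37.0956]
‖b‖₂ = 4.4721 and ‖x‖₂ = 41.8762
with δb = [0.0051 0.0038], A·Δx = δb → ‖Δx‖ = 0.0671
relative error = 0.0016
realised/bound (from unrounded values) ≈ 0.0167

0.0016
0.0960


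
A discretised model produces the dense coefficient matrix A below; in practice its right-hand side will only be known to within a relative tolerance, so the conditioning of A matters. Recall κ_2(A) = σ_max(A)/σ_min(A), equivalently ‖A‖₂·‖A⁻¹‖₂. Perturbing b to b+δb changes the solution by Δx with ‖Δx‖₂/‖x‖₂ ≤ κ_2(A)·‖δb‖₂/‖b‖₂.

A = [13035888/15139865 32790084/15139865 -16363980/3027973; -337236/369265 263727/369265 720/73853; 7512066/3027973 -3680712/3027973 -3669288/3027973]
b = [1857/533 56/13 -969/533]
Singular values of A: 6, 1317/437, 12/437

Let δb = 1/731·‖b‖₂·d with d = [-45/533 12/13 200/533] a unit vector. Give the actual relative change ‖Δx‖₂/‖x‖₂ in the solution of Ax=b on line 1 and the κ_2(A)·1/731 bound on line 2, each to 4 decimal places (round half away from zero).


largest singular value 6, smallest 12/437
condition number: 6 ÷ (12/437) = 218.5000
bound on ‖Δx‖/‖x‖: κ·ε = 218.5000·1/731 = 0.2989
solve Ax = b  →  x = [59.5613 81.6271 41.5577]
‖b‖ = 5.8310, ‖x‖ = 109.2592
Δx = A⁻¹·δb where δb = 1/731·5.8310·d; ‖Δx‖ = 0.2905
realised ‖Δx‖/‖x‖ = 0.0027
tightness: 0.0027 against a bound of 0.2989 (unrounded ratio ≈ 0.0089)

0.0027
0.2989


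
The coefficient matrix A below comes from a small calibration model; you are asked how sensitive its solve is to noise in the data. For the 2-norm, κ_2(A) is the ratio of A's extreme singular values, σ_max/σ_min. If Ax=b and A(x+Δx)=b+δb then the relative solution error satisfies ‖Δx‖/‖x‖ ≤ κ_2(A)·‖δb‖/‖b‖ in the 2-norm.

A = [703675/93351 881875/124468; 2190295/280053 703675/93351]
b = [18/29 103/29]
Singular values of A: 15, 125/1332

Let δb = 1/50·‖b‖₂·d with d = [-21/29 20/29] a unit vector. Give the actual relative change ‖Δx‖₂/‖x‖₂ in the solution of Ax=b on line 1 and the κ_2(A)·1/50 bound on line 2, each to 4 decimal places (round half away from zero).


from the listed singular values, σ₁ = 15, σ_n = 125/1332
condition number: 15 ÷ (125/1332) = 159.8400
bound on ‖Δx‖/‖x‖: κ·ε = 159.8400·1/50 = 3.1968
solve Ax = b  →  x = [-14.5531 15.5708]
‖b‖ = 3.6056, ‖x‖ = 21.3129
re-solving with b+δb shifts x by Δx of norm 0.7684
dividing the unrounded norms, ‖Δx‖/‖x‖ = 0.0361
so the bound overstates the realised error by a factor of ≈ 88.6672 (computed from the unrounded values)

0.0361
3.1968


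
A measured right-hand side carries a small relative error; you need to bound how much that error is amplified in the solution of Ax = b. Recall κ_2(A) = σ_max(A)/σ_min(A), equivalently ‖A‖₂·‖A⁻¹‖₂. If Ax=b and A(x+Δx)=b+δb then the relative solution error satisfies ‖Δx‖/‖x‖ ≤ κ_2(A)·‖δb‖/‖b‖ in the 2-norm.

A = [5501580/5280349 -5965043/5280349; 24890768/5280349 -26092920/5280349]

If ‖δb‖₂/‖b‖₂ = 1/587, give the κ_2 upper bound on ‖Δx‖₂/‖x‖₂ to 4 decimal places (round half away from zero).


0.4728

AᵀA = [386566159504/16586606521 -405883390500/16586606521; -405883390500/16586606521 426188109529/16586606521]; tr = 966414113/19722481, det = 614656/19722481
eigenvalues of AᵀA: λ = (tr ± √(tr²−4·det))/2 = 49, 12544/19722481
κ_2(A) = √(λ_max/λ_min) = √(49 / (12544/19722481)) = 277.5625
κ_2(A)·‖δb‖/‖b‖ = 0.4728


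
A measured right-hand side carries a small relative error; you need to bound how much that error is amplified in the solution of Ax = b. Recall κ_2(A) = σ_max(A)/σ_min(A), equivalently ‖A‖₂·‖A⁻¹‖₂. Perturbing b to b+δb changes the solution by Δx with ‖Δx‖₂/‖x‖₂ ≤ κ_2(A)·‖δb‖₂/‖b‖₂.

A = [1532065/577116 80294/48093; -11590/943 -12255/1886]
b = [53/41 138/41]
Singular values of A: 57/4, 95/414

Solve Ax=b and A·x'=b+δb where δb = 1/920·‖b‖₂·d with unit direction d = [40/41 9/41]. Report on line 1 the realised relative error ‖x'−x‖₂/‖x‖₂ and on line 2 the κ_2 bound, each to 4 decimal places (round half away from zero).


0.0020
0.0675

σ_max = 57/4, σ_min = 95/414
κ_2(A) = (57/4) / (95/414) = 62.1000
κ_2(A)·‖δb‖/‖b‖ = 0.0675
solve Ax = b  →  x = [-4.2873 7.5913]
‖b‖₂ = 3.6056 and ‖x‖₂ = 8.7183
with δb = [0.0038 0.0009], A·Δx = δb → ‖Δx‖ = 0.0171
dividing the unrounded norms, ‖Δx‖/‖x‖ = 0.0020
tightness: 0.0020 against a bound of 0.0675 (unrounded ratio ≈ 0.0290)


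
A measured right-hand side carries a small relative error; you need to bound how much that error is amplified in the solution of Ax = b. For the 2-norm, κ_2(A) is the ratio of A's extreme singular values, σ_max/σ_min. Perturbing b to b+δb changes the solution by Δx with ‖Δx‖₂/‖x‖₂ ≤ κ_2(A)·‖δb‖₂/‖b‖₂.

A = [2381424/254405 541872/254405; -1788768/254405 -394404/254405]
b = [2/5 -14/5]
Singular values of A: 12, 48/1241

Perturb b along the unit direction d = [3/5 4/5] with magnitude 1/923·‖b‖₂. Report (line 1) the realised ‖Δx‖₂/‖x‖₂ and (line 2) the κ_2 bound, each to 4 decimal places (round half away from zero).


0.0015
0.3361

σ_max = 12, σ_min = 48/1241
κ = σ_max/σ_min = 12/(48/1241) = 310.2500
perturbation bound = 310.2500·1/923 = 0.3361
solve Ax = b  →  x = [11.5132 -50.4106]
‖b‖ = 2.8284, ‖x‖ = 51.7086
Δx = A⁻¹·δb where δb = 1/923·2.8284·d; ‖Δx‖ = 0.0792
relative error = 0.0015
tightness: 0.0015 against a bound of 0.3361 (unrounded ratio ≈ 0.0046)


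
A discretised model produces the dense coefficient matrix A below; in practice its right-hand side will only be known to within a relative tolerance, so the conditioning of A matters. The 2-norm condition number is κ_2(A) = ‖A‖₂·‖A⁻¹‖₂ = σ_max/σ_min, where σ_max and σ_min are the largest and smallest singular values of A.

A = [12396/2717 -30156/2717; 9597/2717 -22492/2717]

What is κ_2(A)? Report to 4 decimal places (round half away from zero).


M = AᵀA = [245763225/7382089 -589669500/7382089; -589669500/7382089 1415274400/7382089]. tr(M)=9828625/43681, det(M)=90000/43681
solving λ² − 9828625/43681·λ + 90000/43681 = 0 gives λ = 225, 400/43681
κ_2(A) = √(λ_max/λ_min) = √(225 / (400/43681)) = 156.7500

156.7500


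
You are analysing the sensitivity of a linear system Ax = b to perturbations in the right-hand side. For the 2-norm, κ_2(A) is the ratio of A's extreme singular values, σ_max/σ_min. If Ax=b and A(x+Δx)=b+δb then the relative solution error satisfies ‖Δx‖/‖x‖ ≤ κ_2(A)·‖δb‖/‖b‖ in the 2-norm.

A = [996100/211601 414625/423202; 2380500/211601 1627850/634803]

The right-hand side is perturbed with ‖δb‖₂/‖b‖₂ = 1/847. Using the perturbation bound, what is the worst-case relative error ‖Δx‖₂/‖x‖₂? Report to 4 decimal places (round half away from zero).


0.1758

AᵀA = [39402340000/264940729 8865106250/264940729; 8865106250/264940729 71874600625/9537866244]; tr = 886590625/5673924, det = 1562500/1418481
char-poly roots: 625/4 and 10000/1418481
κ_2(A) = √(λ_max/λ_min) = √((625/4) / (10000/1418481)) = 148.8750
worst-case relative error ≤ 148.8750 × 1/847 = 0.1758


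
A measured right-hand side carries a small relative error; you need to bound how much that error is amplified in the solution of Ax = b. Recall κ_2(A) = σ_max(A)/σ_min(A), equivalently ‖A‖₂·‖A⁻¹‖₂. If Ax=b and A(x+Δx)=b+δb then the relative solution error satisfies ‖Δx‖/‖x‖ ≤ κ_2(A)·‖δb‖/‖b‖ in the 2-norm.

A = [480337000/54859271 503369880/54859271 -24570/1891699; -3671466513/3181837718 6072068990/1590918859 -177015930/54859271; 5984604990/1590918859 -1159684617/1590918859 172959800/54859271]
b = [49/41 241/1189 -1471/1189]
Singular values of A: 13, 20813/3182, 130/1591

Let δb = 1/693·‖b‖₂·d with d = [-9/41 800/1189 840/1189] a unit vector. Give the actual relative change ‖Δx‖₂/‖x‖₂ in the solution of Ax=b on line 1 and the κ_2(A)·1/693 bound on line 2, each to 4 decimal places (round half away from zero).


0.0025
0.2296

from the listed singular values, σ₁ = 13, σ_n = 130/1591
κ_2(A) = 13 / (130/1591) = 159.1000
worst-case relative error ≤ 159.1000 × 1/693 = 0.2296
solve Ax = b  →  x = [6.0848 -5.6889 -8.9678]
‖b‖₂ = 1.7321 and ‖x‖₂ = 12.2397
Δx = A⁻¹·δb where δb = 1/693·1.7321·d; ‖Δx‖ = 0.0306
realised ‖Δx‖/‖x‖ = 0.0025
so the bound overstates the realised error by a factor of ≈ 91.8654 (computed from the unrounded values)


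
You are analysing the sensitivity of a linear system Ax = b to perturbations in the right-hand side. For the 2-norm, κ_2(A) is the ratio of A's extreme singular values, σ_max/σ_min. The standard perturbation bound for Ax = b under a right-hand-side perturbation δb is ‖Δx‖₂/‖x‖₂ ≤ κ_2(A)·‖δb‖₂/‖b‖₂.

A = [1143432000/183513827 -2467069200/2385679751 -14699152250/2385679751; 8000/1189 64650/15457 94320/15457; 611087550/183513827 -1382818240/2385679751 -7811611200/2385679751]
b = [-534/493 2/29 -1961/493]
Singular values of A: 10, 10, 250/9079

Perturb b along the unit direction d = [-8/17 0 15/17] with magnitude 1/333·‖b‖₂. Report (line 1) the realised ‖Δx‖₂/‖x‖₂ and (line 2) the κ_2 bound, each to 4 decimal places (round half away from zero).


from the listed singular values, σ₁ = 10, σ_n = 250/9079
κ_2(A) = 10 / (250/9079) = 363.1600
bound on ‖Δx‖/‖x‖: κ·ε = 363.1600·1/333 = 1.0906
solve Ax = b  →  x = [-24.1105 98.1509 -40.6795]
‖b‖₂ = 4.1231 and ‖x‖₂ = 108.9484
Δx = A⁻¹·δb where δb = 1/333·4.1231·d; ‖Δx‖ = 0.4497
relative error = 0.0041
so the bound overstates the realised error by a factor of ≈ 264.2386 (computed from the unrounded values)

0.0041
1.0906


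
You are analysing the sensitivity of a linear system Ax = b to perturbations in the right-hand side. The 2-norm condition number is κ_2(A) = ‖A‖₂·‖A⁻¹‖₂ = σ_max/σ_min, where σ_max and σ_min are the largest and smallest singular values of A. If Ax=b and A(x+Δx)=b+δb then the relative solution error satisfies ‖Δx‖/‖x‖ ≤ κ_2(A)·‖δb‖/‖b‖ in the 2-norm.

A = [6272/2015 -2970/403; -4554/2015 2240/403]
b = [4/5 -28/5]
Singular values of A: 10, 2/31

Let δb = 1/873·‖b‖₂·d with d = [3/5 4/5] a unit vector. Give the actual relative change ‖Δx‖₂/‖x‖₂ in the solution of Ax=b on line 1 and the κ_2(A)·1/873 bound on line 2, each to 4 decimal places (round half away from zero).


largest singular value 10, smallest 2/31
κ = σ_max/σ_min = 10/(2/31) = 155.0000
bound on ‖Δx‖/‖x‖: κ·ε = 155.0000·1/873 = 0.1775
solve Ax = b  →  x = [-57.0769 -24.2154]
2-norm of b is 5.6569; of x, 62.0013
δb = ε·‖b‖·d = [0.0039 0.0052]; solving A·Δx = δb gives ‖Δx‖ = 0.1004
dividing the unrounded norms, ‖Δx‖/‖x‖ = 0.0016
realised/bound (from unrounded values) ≈ 0.0091

0.0016
0.1775


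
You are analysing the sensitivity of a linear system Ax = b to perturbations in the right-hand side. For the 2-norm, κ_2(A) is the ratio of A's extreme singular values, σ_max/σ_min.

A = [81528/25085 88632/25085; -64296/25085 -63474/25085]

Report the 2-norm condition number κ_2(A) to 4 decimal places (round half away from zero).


form AᵀA = [431231616/25170289 452284560/25170289; 452284560/25170289 475383204/25170289] with trace 1078020/29929 and determinant 20736/29929
eigenvalues of AᵀA: λ = (tr ± √(tr²−4·det))/2 = 36, 576/29929
σ_max=√36=6, σ_min=√(576/29929)=(24/173) → κ = 43.2500

43.2500


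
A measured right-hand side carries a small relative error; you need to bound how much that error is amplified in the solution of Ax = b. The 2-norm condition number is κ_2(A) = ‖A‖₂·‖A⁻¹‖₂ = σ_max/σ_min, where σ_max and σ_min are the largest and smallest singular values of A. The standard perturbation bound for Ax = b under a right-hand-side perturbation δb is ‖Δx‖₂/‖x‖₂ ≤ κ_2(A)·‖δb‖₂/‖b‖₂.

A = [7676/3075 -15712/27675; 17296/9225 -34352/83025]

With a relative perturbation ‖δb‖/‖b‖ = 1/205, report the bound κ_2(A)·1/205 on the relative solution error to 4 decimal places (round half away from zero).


AᵀA = [33177616/3404025 -2687360/1225449; -2687360/1225449 136074496/275726025]; tr = 1679632/164025, det = 4096/4100625
λ_max, λ_min = (1679632/164025 ± √4513689856/43046721)/2 = 256/25, 16/164025
σ_max=√(256/25)=(16/5), σ_min=√(16/164025)=(4/405) → κ = 324.0000
bound on ‖Δx‖/‖x‖: κ·ε = 324.0000·1/205 = 1.5805

1.5805


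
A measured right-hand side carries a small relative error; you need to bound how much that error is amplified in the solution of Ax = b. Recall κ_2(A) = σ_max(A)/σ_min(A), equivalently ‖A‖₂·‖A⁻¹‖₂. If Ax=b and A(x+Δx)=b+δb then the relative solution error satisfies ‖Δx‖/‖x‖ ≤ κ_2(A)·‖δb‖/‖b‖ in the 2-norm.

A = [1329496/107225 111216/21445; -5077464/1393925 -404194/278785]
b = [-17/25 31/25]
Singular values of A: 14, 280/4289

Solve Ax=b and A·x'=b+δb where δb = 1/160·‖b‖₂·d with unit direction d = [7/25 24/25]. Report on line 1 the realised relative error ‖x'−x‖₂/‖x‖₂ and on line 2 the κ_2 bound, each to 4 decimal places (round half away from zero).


0.0088
1.3403

from the listed singular values, σ₁ = 14, σ_n = 280/4289
κ_2(A) = 14 / (280/4289) = 214.4500
bound on ‖Δx‖/‖x‖: κ·ε = 214.4500·1/160 = 1.3403
solve Ax = b  →  x = [-5.9574 14.1121]
‖b‖ = 1.4142, ‖x‖ = 15.3180
Δx = A⁻¹·δb where δb = 1/160·1.4142·d; ‖Δx‖ = 0.1354
realised ‖Δx‖/‖x‖ = 0.0088
tightness: 0.0088 against a bound of 1.3403 (unrounded ratio ≈ 0.0066)


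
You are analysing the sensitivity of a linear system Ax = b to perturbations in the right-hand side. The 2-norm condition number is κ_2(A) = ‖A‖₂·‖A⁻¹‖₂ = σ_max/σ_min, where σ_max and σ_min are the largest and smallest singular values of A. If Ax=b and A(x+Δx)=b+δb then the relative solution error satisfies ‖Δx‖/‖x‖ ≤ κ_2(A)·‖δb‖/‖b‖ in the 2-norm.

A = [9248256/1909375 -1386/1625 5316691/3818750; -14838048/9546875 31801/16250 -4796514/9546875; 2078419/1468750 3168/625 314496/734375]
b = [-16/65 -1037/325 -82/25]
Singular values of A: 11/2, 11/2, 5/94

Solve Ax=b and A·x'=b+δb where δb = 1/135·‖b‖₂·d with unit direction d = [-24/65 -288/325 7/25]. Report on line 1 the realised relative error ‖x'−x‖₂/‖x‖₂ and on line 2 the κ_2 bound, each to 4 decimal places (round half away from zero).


σ_max = 11/2, σ_min = 5/94
κ = σ_max/σ_min = (11/2)/(5/94) = 103.4000
κ_2(A)·‖δb‖/‖b‖ = 0.7659
solve Ax = b  →  x = [-10.5559 -0.7491 36.0879]
‖b‖ = 4.5826, ‖x‖ = 37.6075
with δb = [-0.0125 -0.0301 0.0095], A·Δx = δb → ‖Δx‖ = 0.6382
relative error = 0.0170
so the bound overstates the realised error by a factor of ≈ 45.1364 (computed from the unrounded values)

0.0170
0.7659


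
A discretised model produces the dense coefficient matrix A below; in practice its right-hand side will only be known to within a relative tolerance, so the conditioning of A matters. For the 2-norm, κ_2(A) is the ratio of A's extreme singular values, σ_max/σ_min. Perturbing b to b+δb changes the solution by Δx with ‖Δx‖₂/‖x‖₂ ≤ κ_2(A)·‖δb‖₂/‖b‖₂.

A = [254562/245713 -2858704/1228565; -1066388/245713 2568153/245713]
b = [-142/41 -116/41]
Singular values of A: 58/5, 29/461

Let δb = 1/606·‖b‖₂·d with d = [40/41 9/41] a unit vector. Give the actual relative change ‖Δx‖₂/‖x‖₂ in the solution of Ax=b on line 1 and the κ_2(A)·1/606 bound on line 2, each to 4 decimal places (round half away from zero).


from the listed singular values, σ₁ = 58/5, σ_n = 29/461
condition number: (58/5) ÷ (29/461) = 184.4000
perturbation bound = 184.4000·1/606 = 0.3043
solve Ax = b  →  x = [-58.6286 -24.6154]
2-norm of b is 4.4721; of x, 63.5864
Δx = A⁻¹·δb where δb = 1/606·4.4721·d; ‖Δx‖ = 0.1173
realised ‖Δx‖/‖x‖ = 0.0018
tightness: 0.0018 against a bound of 0.3043 (unrounded ratio ≈ 0.0061)

0.0018
0.3043


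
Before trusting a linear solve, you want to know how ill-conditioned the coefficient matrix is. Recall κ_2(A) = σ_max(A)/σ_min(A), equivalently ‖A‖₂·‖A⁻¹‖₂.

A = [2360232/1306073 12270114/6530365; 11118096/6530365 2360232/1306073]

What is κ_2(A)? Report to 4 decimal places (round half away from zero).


form AᵀA = [312579590976/50708284225 13127610384/2028331369; 13127610384/2028331369 344617211556/50708284225] with trace 781446852/60295225 and determinant 6718464/1507380625
eigenvalues of AᵀA: λ = (tr ± √(tr²−4·det))/2 = 324/25, 20736/60295225
so κ_2 = √((324/25) / (20736/60295225)) = 194.1250

194.1250


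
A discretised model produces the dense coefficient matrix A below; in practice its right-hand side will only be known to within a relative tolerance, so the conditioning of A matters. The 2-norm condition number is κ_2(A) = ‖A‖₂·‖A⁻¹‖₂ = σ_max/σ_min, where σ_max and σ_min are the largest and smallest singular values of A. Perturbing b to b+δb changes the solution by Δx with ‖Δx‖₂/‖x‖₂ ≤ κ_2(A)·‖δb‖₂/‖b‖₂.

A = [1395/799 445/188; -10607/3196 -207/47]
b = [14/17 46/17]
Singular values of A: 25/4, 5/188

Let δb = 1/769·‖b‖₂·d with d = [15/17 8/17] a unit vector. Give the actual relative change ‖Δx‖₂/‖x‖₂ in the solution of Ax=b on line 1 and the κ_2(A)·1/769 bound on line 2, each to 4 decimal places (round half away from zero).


σ_max = 25/4, σ_min = 5/188
condition number: (25/4) ÷ (5/188) = 235.0000
worst-case relative error ≤ 235.0000 × 1/769 = 0.3056
solve Ax = b  →  x = [-60.3520 44.8640]
‖b‖ = 2.8284, ‖x‖ = 75.2007
with δb = [0.0032 0.0017], A·Δx = δb → ‖Δx‖ = 0.1383
dividing the unrounded norms, ‖Δx‖/‖x‖ = 0.0018
tightness: 0.0018 against a bound of 0.3056 (unrounded ratio ≈ 0.0060)

0.0018
0.3056
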